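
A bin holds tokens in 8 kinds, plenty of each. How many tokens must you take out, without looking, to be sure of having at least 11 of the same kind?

In the worst case you draw 10 of each of the 8 kinds: 8 × 10 = 80.
One more forces 11 of some kind, so 80 + 1 = 81.

81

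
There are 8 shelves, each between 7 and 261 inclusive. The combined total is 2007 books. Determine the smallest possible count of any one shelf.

180

Minimizing one value means maximizing the remaining 7.
The other 7 contribute at most 7 × 261 = 1827, leaving at least 2007 − 1827 = 180.
Since 180 ≥ 7, this is achievable: one at 180 and 7 at 261.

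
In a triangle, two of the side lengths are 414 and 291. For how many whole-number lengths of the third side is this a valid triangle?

The triangle inequality gives |414 − 291| < c < 414 + 291, i.e. 123 < c < 705.
So c can be any integer from 124 to 704: 581 values.

581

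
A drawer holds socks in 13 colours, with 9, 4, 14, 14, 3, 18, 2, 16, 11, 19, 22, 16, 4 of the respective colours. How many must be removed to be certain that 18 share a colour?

In the worst case you take as many as possible of each colour without reaching 18: 9 + 4 + 14 + 14 + 3 + 17 + 2 + 16 + 11 + 17 + 17 + 16 + 4 = 144.
The next one must give 18 of some colour, so 144 + 1 = 145.

145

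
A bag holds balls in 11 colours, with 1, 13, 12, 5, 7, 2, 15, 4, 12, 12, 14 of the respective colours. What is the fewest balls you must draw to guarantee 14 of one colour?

95

In the worst case you take as many as possible of each colour without reaching 14: 1 + 13 + 12 + 5 + 7 + 2 + 13 + 4 + 12 + 12 + 13 = 94.
The next one must give 14 of some colour, so 94 + 1 = 95.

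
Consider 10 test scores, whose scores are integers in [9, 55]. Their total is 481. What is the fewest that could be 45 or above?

Each value short of 45 is at most 44, costing at least 55 − 44 = 11 against the maximum total of 550.
We can afford to lose at most 550 − 481 = 69, so at most ⌊69/11⌋ = 6 fall short, and at least 4 are ≥ 45.
Exactly 4 works: 4 values at 55 and 6 at 44 total 484; lower one of the high values by 3 (still ≥ 45) to hit 481.

4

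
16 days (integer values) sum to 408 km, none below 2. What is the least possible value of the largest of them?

Some value must be at least ⌈408/16⌉ = 26, since 16 × 25 = 400 < 408.
Achievable: 8 of them at 26 and 8 at 25 total 408.

26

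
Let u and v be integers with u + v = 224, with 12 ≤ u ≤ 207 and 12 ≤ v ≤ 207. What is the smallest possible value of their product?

uv = u(224 − u) is concave in u, so over [17, 207] it is minimized at an endpoint.
The extreme feasible split is u = 17, v = 207, giving uv = 3519.

3519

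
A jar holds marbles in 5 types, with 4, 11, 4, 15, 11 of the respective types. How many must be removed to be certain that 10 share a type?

In the worst case you take as many as possible of each type without reaching 10: 4 + 9 + 4 + 9 + 9 = 35.
The next one must give 10 of some type, so 35 + 1 = 36.

36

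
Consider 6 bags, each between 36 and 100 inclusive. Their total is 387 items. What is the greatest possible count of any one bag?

100

To make one bag as large as possible, make the other 5 as small as possible.
The other 5 contribute at least 5 × 36 = 180, leaving at most 387 − 180 = 207.
But each bag is capped at 100, so the maximum is 100.
Achievable: one at 100 and the other 5 totalling 287, which fits since 5 × 36 ≤ 287 ≤ 5 × 100.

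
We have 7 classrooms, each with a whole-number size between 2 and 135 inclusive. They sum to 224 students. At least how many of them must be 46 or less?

Let j be the number exceeding 46. Then the total is ≥ 47·j + 2·(7 − j) = 14 + 45j.
So 45j ≤ 210 and j ≤ 4; hence at least 7 − 4 = 3 are ≤ 46.
Exactly 3 works: 3 values at 2 and 4 at 47 total 194; raise one of the low values by 30 (still ≤ 46) to hit 224.

3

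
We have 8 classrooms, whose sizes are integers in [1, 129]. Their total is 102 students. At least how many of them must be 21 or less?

4

If only k of them are at most 21, the other 8 − k are at least 22, so the total is at least (8 − k)·22 + k·1.
This is ≤ 102, so (8 − k)·22 + 1k ≤ 102, which gives k ≥ 4.
Exactly 4 works: 4 values at 1 and 4 at 22 total 92; raise one of the low values by 10 (still ≤ 21) to hit 102.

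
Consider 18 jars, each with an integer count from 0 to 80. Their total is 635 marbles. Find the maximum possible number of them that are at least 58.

With k values at 58 or above and the rest at least 0, the sum is at least 0 + 58k.
Since the sum is 635, we need 58k ≤ 635, i.e. k ≤ 10.
k = 10 is achieved by 10 values at 58 and 8 at 0, total 580; add 55 to one value (staying below 58) to reach 635.

10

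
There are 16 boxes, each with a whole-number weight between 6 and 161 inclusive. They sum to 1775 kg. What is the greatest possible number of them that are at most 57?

Each value at 57 or below falls at least 161 − 57 = 104 short of the ceiling 161.
The ceiling total is 16 × 161 = 2576, and we need 1775, so at most ⌊(2576 − 1775)/104⌋ = 7 can be that low.
k = 7 is achieved by 7 values at 57 and 9 at 161, total 1848; lower one of the 161's by 73 (still > 57) to reach 1775.

7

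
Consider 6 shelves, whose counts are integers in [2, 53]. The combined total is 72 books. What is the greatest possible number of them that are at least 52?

Suppose k of them are at least 52. Those contribute at least 52 each and the other 6 − k at least 2 each.
So the total is at least 52k + 2(6 − k) = 12 + 50k. This must be ≤ 72, giving k ≤ 1.
k = 1 is achieved by 1 value at 52 and 5 at 2, total 62; add 10 to one value (staying below 52) to reach 72.

1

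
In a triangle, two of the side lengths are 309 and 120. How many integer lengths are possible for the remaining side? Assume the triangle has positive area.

The triangle inequality gives |309 − 120| < c < 309 + 120, i.e. 189 < c < 429.
So c can be any integer from 190 to 428: 239 values.

239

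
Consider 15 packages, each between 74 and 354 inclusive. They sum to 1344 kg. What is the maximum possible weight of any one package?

To make one package as large as possible, make the other 14 as small as possible.
The other 14 contribute at least 14 × 74 = 1036, leaving at most 1344 − 1036 = 308.
Since 308 ≤ 354, this is achievable: one at 308 and 14 at 74.

308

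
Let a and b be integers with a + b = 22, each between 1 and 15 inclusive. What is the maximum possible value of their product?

ab = a(22 − a) is maximized when a is as near 22/2 as the bounds allow.
Taking a = 11 and b = 11 (both in [1, 15]) gives ab = 121.

121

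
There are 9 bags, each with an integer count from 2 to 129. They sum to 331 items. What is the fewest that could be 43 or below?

Each value above 43 is at least 44, contributing at least 44 − 2 = 42 above the floor 2.
The sum exceeds the floor total 18 by 313, so at most ⌊313/42⌋ = 7 exceed 43, and at least 2 are ≤ 43.
Exactly 2 works: 2 values at 2 and 7 at 44 total 312; raise one of the low values by 19 (still ≤ 43) to hit 331.

2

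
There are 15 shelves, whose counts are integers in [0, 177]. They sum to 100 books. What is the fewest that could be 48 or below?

Each value above 48 is at least 49, contributing at least 49 − 0 = 49 above the floor 0.
The sum exceeds the floor total 0 by 100, so at most ⌊100/49⌋ = 2 exceed 48, and at least 13 are ≤ 48.
Exactly 13 works: 13 values at 0 and 2 at 49 total 98; raise one of the low values by 2 (still ≤ 48) to hit 100.

13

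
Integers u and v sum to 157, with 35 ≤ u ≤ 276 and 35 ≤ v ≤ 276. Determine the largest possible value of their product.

For a fixed sum, the product uv is largest when u and v are as close as possible.
Taking u = 78 and v = 79 (both in [35, 276]) gives uv = 6162.

6162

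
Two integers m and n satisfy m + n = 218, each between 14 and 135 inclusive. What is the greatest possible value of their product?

11881

mn = m(218 − m) is maximized when m is as near 218/2 as the bounds allow.
Taking m = 109 and n = 109 (both in [14, 135]) gives mn = 11881.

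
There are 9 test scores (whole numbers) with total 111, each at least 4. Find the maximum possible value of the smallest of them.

12

The 9 values sum to 111, so their minimum is at most ⌊111/9⌋ = 12.
Achievable: 6 of them at 12 and 3 at 13 total 111.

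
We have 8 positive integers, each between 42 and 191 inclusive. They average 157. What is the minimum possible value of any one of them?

To make one integer as small as possible, make the other 7 as large as possible.
The total is 8 × 157 = 1256.
The other 7 can take up 7 × 191 = 1337 ≥ 1256 − 42, so one integer can sit at its floor of 42.
Achievable: one at 42 and the other 7 totalling 1214, which fits since 7 × 42 ≤ 1214 ≤ 7 × 191.

42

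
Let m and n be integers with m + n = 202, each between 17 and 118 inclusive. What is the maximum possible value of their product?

With m + n fixed, mn peaks when the two are closest together.
Taking m = 101 and n = 101 (both in [17, 118]) gives mn = 10201.

10201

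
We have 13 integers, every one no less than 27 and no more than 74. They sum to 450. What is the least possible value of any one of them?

To make one integer as small as possible, make the other 12 as large as possible.
The other 12 can take up 12 × 74 = 888 ≥ 450 − 27, so one integer can sit at its floor of 27.
Achievable: one at 27 and the other 12 totalling 423, which fits since 12 × 27 ≤ 423 ≤ 12 × 74.

27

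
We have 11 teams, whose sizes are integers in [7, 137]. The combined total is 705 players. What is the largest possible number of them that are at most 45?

Each value at 45 or below falls at least 137 − 45 = 92 short of the ceiling 137.
The ceiling total is 11 × 137 = 1507, and we need 705, so at most ⌊(1507 − 705)/92⌋ = 8 can be that low.
k = 8 is achieved by 8 values at 45 and 3 at 137, total 771; lower one of the 137's by 66 (still > 45) to reach 705.

8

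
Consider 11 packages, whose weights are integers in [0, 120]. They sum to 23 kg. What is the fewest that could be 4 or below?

If only k of them are at most 4, the other 11 − k are at least 5, so the total is at least (11 − k)·5 + k·0.
This is ≤ 23, so (11 − k)·5 + 0k ≤ 23, which gives k ≥ 7.
Exactly 7 works: 7 values at 0 and 4 at 5 total 20; raise one of the low values by 3 (still ≤ 4) to hit 23.

7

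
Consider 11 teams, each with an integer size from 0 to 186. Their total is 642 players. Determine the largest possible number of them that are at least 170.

Suppose k of them are at least 170. Those contribute at least 170 each and the other 11 − k at least 0 each.
So the total is at least 170k + 0(11 − k) = 0 + 170k. This must be ≤ 642, giving k ≤ 3.
k = 3 is achieved by 3 values at 170 and 8 at 0, total 510; add 132 to one value (staying below 170) to reach 642.

3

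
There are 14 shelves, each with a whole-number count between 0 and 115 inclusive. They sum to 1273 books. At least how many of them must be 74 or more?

6

Suppose at most 14 − j of them reach 74; then j values are ≤ 73 and the rest ≤ 115.
The total is then ≤ 73·j + 115·(14 − j) = 1610 − 42j. For this to be ≥ 1273 we need j ≤ 8, so at least 14 − 8 = 6 must reach 74.
Exactly 6 works: 6 values at 115 and 8 at 73 total 1274; lower one of the high values by 1 (still ≥ 74) to hit 1273.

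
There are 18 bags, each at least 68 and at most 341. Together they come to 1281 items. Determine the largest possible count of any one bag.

125

Maximizing one value means minimizing the remaining 17.
The other 17 contribute at least 17 × 68 = 1156, leaving at most 1281 − 1156 = 125.
Since 125 ≤ 341, this is achievable: one at 125 and 17 at 68.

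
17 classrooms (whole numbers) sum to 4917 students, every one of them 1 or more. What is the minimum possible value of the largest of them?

If every one of the 17 were at most 289, the total would be at most 17 × 289 = 4913 < 4917.
Achievable: 4 of them at 290 and 13 at 289 total 4917.

290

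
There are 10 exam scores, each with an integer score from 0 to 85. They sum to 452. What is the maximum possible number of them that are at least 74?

6

If k of the values are ≥ 74, the total is ≥ 74k + 0(10 − k).
Setting 74k + 0(10 − k) ≤ 452 gives 74k ≤ 452, so k ≤ 6.
k = 6 is achieved by 6 values at 74 and 4 at 0, total 444; add 8 to one value (staying below 74) to reach 452.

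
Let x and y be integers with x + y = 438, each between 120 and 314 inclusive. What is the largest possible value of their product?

47961

xy = x(438 − x) is maximized when x is as near 438/2 as the bounds allow.
Taking x = 219 and y = 219 (both in [120, 314]) gives xy = 47961.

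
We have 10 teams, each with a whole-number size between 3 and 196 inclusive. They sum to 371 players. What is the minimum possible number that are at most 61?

5

Let j be the number exceeding 61. Then the total is ≥ 62·j + 3·(10 − j) = 30 + 59j.
So 59j ≤ 341 and j ≤ 5; hence at least 10 − 5 = 5 are ≤ 61.
Exactly 5 works: 5 values at 3 and 5 at 62 total 325; raise one of the low values by 46 (still ≤ 61) to hit 371.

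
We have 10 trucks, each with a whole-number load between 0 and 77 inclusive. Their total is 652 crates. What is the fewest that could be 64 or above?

If only k of them are at least 64, the other 10 − k are at most 63, so the total is at most k·77 + (10 − k)·63.
This must reach 652, so k·77 + (10 − k)·63 ≥ 652, giving k ≥ 2.
Exactly 2 works: 2 values at 77 and 8 at 63 total 658; lower one of the high values by 6 (still ≥ 64) to hit 652.

2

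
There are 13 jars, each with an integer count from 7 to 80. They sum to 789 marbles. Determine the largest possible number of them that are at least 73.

With k values at 73 or above and the rest at least 7, the sum is at least 91 + 66k.
Since the sum is 789, we need 66k ≤ 698, i.e. k ≤ 10.
k = 10 is achieved by 10 values at 73 and 3 at 7, total 751; add 38 to one value (staying below 73) to reach 789.

10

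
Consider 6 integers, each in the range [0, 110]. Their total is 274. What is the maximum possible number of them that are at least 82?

With k values at 82 or above and the rest at least 0, the sum is at least 0 + 82k.
Since the sum is 274, we need 82k ≤ 274, i.e. k ≤ 3.
k = 3 is achieved by 3 values at 82 and 3 at 0, total 246; add 28 to one value (staying below 82) to reach 274.

3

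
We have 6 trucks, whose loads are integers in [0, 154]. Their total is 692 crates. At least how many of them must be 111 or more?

If only k of them are at least 111, the other 6 − k are at most 110, so the total is at most k·154 + (6 − k)·110.
This must reach 692, so k·154 + (6 − k)·110 ≥ 692, giving k ≥ 1.
Exactly 1 works: 1 value at 154 and 5 at 110 total 704; lower one of the high values by 12 (still ≥ 111) to hit 692.

1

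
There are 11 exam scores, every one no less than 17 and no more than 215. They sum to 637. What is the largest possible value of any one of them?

To make one score as large as possible, make the other 10 as small as possible.
The other 10 contribute at least 10 × 17 = 170, leaving at most 637 − 170 = 467.
But each score is capped at 215, so the maximum is 215.
Achievable: one at 215 and the other 10 totalling 422, which fits since 10 × 17 ≤ 422 ≤ 10 × 215.

215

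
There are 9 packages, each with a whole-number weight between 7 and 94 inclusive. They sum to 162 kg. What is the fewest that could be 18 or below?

Each value above 18 is at least 19, contributing at least 19 − 7 = 12 above the floor 7.
The sum exceeds the floor total 63 by 99, so at most ⌊99/12⌋ = 8 exceed 18, and at least 1 are ≤ 18.
Exactly 1 works: 1 value at 7 and 8 at 19 total 159; raise one of the low values by 3 (still ≤ 18) to hit 162.

1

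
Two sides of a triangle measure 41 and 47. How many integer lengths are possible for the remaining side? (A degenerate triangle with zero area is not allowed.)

The triangle inequality gives |41 − 47| < c < 41 + 47, i.e. 6 < c < 88.
So c can be any integer from 7 to 87: 81 values.

81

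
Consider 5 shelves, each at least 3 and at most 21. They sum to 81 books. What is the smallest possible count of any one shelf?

3

To make one shelf as small as possible, make the other 4 as large as possible.
The other 4 can take up 4 × 21 = 84 ≥ 81 − 3, so one shelf can sit at its floor of 3.
Achievable: one at 3 and the other 4 totalling 78, which fits since 4 × 3 ≤ 78 ≤ 4 × 21.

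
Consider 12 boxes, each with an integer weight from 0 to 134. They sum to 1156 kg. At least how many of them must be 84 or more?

4

Suppose at most 12 − j of them reach 84; then j values are ≤ 83 and the rest ≤ 134.
The total is then ≤ 83·j + 134·(12 − j) = 1608 − 51j. For this to be ≥ 1156 we need j ≤ 8, so at least 12 − 8 = 4 must reach 84.
Exactly 4 works: 4 values at 134 and 8 at 83 total 1200; lower one of the high values by 44 (still ≥ 84) to hit 1156.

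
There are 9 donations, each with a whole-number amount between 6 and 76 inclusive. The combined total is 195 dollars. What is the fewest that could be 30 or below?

4

If only k of them are at most 30, the other 9 − k are at least 31, so the total is at least (9 − k)·31 + k·6.
This is ≤ 195, so (9 − k)·31 + 6k ≤ 195, which gives k ≥ 4.
Exactly 4 works: 4 values at 6 and 5 at 31 total 179; raise one of the low values by 16 (still ≤ 30) to hit 195.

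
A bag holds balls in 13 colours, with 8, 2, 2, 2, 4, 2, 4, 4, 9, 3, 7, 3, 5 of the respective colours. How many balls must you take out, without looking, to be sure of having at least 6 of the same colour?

47

In the worst case you take as many as possible of each colour without reaching 6: 5 + 2 + 2 + 2 + 4 + 2 + 4 + 4 + 5 + 3 + 5 + 3 + 5 = 46.
The next one must give 6 of some colour, so 46 + 1 = 47.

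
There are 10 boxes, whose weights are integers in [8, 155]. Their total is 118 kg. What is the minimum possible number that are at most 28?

If only k of them are at most 28, the other 10 − k are at least 29, so the total is at least (10 − k)·29 + k·8.
This is ≤ 118, so (10 − k)·29 + 8k ≤ 118, which gives k ≥ 9.
Exactly 9 works: 9 values at 8 and 1 at 29 total 101; raise one of the low values by 17 (still ≤ 28) to hit 118.

9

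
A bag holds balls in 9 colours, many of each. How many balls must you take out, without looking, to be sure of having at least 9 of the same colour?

73

In the worst case you draw 8 of each of the 9 colours: 9 × 8 = 72.
One more forces 9 of some colour, so 72 + 1 = 73.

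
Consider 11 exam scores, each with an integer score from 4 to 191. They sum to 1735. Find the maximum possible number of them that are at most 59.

2

Each value at 59 or below falls at least 191 − 59 = 132 short of the ceiling 191.
The ceiling total is 11 × 191 = 2101, and we need 1735, so at most ⌊(2101 − 1735)/132⌋ = 2 can be that low.
k = 2 is achieved by 2 values at 59 and 9 at 191, total 1837; lower one of the 191's by 102 (still > 59) to reach 1735.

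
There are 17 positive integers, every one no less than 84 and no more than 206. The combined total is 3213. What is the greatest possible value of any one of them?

206

Maximizing one value means minimizing the remaining 16.
The other 16 contribute at least 16 × 84 = 1344, leaving at most 3213 − 1344 = 1869.
But each integer is capped at 206, so the maximum is 206.
Achievable: one at 206 and the other 16 totalling 3007, which fits since 16 × 84 ≤ 3007 ≤ 16 × 206.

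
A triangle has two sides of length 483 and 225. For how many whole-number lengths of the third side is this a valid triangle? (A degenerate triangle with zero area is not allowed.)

449

The triangle inequality gives |483 − 225| < c < 483 + 225, i.e. 258 < c < 708.
So c can be any integer from 259 to 707: 449 values.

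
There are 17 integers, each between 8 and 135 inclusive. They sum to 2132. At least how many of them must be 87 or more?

Suppose at most 17 − j of them reach 87; then j values are ≤ 86 and the rest ≤ 135.
The total is then ≤ 86·j + 135·(17 − j) = 2295 − 49j. For this to be ≥ 2132 we need j ≤ 3, so at least 17 − 3 = 14 must reach 87.
Exactly 14 works: 14 values at 135 and 3 at 86 total 2148; lower one of the high values by 16 (still ≥ 87) to hit 2132.

14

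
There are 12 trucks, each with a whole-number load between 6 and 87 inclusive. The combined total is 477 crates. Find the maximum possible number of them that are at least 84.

5

With k values at 84 or above and the rest at least 6, the sum is at least 72 + 78k.
Since the sum is 477, we need 78k ≤ 405, i.e. k ≤ 5.
k = 5 is achieved by 5 values at 84 and 7 at 6, total 462; add 15 to one value (staying below 84) to reach 477.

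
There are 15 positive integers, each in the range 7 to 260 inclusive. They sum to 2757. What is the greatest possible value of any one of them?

260

Maximizing one value means minimizing the remaining 14.
The other 14 contribute at least 14 × 7 = 98, leaving at most 2757 − 98 = 2659.
But each integer is capped at 260, so the maximum is 260.
Achievable: one at 260 and the other 14 totalling 2497, which fits since 14 × 7 ≤ 2497 ≤ 14 × 260.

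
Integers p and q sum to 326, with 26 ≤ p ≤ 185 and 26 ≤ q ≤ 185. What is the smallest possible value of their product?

For a fixed sum, pq is smallest when p and q are as far apart as possible.
At the endpoint p = 141, q = 326 − 141 = 185, so pq = 141 × 185 = 26085.

26085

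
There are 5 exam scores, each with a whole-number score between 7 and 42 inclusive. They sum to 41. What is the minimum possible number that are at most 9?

3

Let j be the number exceeding 9. Then the total is ≥ 10·j + 7·(5 − j) = 35 + 3j.
So 3j ≤ 6 and j ≤ 2; hence at least 5 − 2 = 3 are ≤ 9.
Exactly 3 works: 3 values at 7 and 2 at 10 total 41.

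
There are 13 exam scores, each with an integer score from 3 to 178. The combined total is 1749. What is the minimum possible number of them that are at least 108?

Each value short of 108 is at most 107, costing at least 178 − 107 = 71 against the maximum total of 2314.
We can afford to lose at most 2314 − 1749 = 565, so at most ⌊565/71⌋ = 7 fall short, and at least 6 are ≥ 108.
Exactly 6 works: 6 values at 178 and 7 at 107 total 1817; lower one of the high values by 68 (still ≥ 108) to hit 1749.

6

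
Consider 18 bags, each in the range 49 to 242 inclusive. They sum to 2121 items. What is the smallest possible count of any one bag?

49

Minimizing one value means maximizing the remaining 17.
The other 17 can take up 17 × 242 = 4114 ≥ 2121 − 49, so one bag can sit at its floor of 49.
Achievable: one at 49 and the other 17 totalling 2072, which fits since 17 × 49 ≤ 2072 ≤ 17 × 242.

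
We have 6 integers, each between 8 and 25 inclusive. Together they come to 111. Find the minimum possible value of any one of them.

8

Minimizing one value means maximizing the remaining 5.
The other 5 can take up 5 × 25 = 125 ≥ 111 − 8, so one integer can sit at its floor of 8.
Achievable: one at 8 and the other 5 totalling 103, which fits since 5 × 8 ≤ 103 ≤ 5 × 25.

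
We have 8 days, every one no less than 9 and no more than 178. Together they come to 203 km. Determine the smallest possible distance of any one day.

To make one day as small as possible, make the other 7 as large as possible.
The other 7 can take up 7 × 178 = 1246 ≥ 203 − 9, so one day can sit at its floor of 9.
Achievable: one at 9 and the other 7 totalling 194, which fits since 7 × 9 ≤ 194 ≤ 7 × 178.

9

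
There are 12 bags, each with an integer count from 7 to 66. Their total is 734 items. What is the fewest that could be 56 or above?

Suppose at most 12 − j of them reach 56; then j values are ≤ 55 and the rest ≤ 66.
The total is then ≤ 55·j + 66·(12 − j) = 792 − 11j. For this to be ≥ 734 we need j ≤ 5, so at least 12 − 5 = 7 must reach 56.
Exactly 7 works: 7 values at 66 and 5 at 55 total 737; lower one of the high values by 3 (still ≥ 56) to hit 734.

7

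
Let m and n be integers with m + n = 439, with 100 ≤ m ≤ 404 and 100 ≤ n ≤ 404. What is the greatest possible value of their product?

48180

With m + n fixed, mn peaks when the two are closest together.
Taking m = 219 and n = 220 (both in [100, 404]) gives mn = 48180.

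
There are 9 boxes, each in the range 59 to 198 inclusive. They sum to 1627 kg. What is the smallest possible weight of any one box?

59

Minimizing one value means maximizing the remaining 8.
The other 8 can take up 8 × 198 = 1584 ≥ 1627 − 59, so one box can sit at its floor of 59.
Achievable: one at 59 and the other 8 totalling 1568, which fits since 8 × 59 ≤ 1568 ≤ 8 × 198.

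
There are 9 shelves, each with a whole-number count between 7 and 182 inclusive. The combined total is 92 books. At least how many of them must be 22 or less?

Let j be the number exceeding 22. Then the total is ≥ 23·j + 7·(9 − j) = 63 + 16j.
So 16j ≤ 29 and j ≤ 1; hence at least 9 − 1 = 8 are ≤ 22.
Exactly 8 works: 8 values at 7 and 1 at 23 total 79; raise one of the low values by 13 (still ≤ 22) to hit 92.

8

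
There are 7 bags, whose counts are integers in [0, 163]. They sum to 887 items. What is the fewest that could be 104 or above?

Suppose at most 7 − j of them reach 104; then j values are ≤ 103 and the rest ≤ 163.
The total is then ≤ 103·j + 163·(7 − j) = 1141 − 60j. For this to be ≥ 887 we need j ≤ 4, so at least 7 − 4 = 3 must reach 104.
Exactly 3 works: 3 values at 163 and 4 at 103 total 901; lower one of the high values by 14 (still ≥ 104) to hit 887.

3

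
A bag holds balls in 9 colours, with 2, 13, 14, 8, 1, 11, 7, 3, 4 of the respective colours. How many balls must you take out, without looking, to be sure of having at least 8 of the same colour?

In the worst case you take as many as possible of each colour without reaching 8: 2 + 7 + 7 + 7 + 1 + 7 + 7 + 3 + 4 = 45.
The next one must give 8 of some colour, so 45 + 1 = 46.

46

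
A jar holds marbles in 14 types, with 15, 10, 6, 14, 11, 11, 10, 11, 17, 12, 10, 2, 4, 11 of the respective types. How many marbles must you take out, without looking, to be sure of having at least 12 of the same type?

131

In the worst case you take as many as possible of each type without reaching 12: 11 + 10 + 6 + 11 + 11 + 11 + 10 + 11 + 11 + 11 + 10 + 2 + 4 + 11 = 130.
The next one must give 12 of some type, so 130 + 1 = 131.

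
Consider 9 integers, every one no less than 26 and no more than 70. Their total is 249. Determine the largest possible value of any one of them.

To make one integer as large as possible, make the other 8 as small as possible.
The other 8 contribute at least 8 × 26 = 208, leaving at most 249 − 208 = 41.
Since 41 ≤ 70, this is achievable: one at 41 and 8 at 26.

41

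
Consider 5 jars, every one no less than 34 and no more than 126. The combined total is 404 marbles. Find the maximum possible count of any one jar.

126

Maximizing one value means minimizing the remaining 4.
The other 4 contribute at least 4 × 34 = 136, leaving at most 404 − 136 = 268.
But each jar is capped at 126, so the maximum is 126.
Achievable: one at 126 and the other 4 totalling 278, which fits since 4 × 34 ≤ 278 ≤ 4 × 126.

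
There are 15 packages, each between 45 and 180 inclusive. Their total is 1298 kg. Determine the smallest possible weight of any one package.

45

Minimizing one value means maximizing the remaining 14.
The other 14 can take up 14 × 180 = 2520 ≥ 1298 − 45, so one package can sit at its floor of 45.
Achievable: one at 45 and the other 14 totalling 1253, which fits since 14 × 45 ≤ 1253 ≤ 14 × 180.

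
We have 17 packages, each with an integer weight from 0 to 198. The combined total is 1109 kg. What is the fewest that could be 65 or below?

If only k of them are at most 65, the other 17 − k are at least 66, so the total is at least (17 − k)·66 + k·0.
This is ≤ 1109, so (17 − k)·66 + 0k ≤ 1109, which gives k ≥ 1.
Exactly 1 works: 1 value at 0 and 16 at 66 total 1056; raise one of the low values by 53 (still ≤ 65) to hit 1109.

1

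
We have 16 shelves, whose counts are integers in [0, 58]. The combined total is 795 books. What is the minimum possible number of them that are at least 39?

10

Each value short of 39 is at most 38, costing at least 58 − 38 = 20 against the maximum total of 928.
We can afford to lose at most 928 − 795 = 133, so at most ⌊133/20⌋ = 6 fall short, and at least 10 are ≥ 39.
Exactly 10 works: 10 values at 58 and 6 at 38 total 808; lower one of the high values by 13 (still ≥ 39) to hit 795.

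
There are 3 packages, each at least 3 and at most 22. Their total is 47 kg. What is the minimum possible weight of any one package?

3

Minimizing one value means maximizing the remaining 2.
The other 2 contribute at most 2 × 22 = 44, leaving at least 47 − 44 = 3.
Since 3 ≥ 3, this is achievable: one at 3 and 2 at 22.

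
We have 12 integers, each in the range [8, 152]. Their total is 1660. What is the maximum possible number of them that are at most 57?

Suppose k of them are at most 57. Those contribute at most 57 each and the rest at most 152 each.
So the total is at most 57k + 152(12 − k) = 1824 − 95k. This must still be ≥ 1660, so k ≤ 1.
k = 1 is achieved by 1 value at 57 and 11 at 152, total 1729; lower one of the 152's by 69 (still > 57) to reach 1660.

1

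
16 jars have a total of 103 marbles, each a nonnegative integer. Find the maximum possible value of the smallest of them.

6

If every one of the 16 were at least 7, the total would be at least 16 × 7 = 112 > 103.
Taking 9 copies of 6 and 7 copies of 7 gives exactly 103, so 6 is attained.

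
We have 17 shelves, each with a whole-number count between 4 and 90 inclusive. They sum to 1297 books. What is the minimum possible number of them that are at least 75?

Suppose at most 17 − j of them reach 75; then j values are ≤ 74 and the rest ≤ 90.
The total is then ≤ 74·j + 90·(17 − j) = 1530 − 16j. For this to be ≥ 1297 we need j ≤ 14, so at least 17 − 14 = 3 must reach 75.
Exactly 3 works: 3 values at 90 and 14 at 74 total 1306; lower one of the high values by 9 (still ≥ 75) to hit 1297.

3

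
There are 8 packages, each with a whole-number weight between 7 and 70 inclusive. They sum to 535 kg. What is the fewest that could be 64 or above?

Suppose at most 8 − j of them reach 64; then j values are ≤ 63 and the rest ≤ 70.
The total is then ≤ 63·j + 70·(8 − j) = 560 − 7j. For this to be ≥ 535 we need j ≤ 3, so at least 8 − 3 = 5 must reach 64.
Exactly 5 works: 5 values at 70 and 3 at 63 total 539; lower one of the high values by 4 (still ≥ 64) to hit 535.

5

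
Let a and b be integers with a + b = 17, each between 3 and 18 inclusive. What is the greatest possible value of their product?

For a fixed sum, the product ab is largest when a and b are as close as possible.
Taking a = 8 and b = 9 (both in [3, 18]) gives ab = 72.

72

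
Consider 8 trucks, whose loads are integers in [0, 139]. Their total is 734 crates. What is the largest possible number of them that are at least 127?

5

If k of the values are ≥ 127, the total is ≥ 127k + 0(8 − k).
Setting 127k + 0(8 − k) ≤ 734 gives 127k ≤ 734, so k ≤ 5.
k = 5 is achieved by 5 values at 127 and 3 at 0, total 635; add 99 to one value (staying below 127) to reach 734.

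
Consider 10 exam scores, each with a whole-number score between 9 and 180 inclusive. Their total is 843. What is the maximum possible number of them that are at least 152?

With k values at 152 or above and the rest at least 9, the sum is at least 90 + 143k.
Since the sum is 843, we need 143k ≤ 753, i.e. k ≤ 5.
k = 5 is achieved by 5 values at 152 and 5 at 9, total 805; add 38 to one value (staying below 152) to reach 843.

5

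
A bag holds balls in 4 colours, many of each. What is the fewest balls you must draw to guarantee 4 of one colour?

In the worst case you draw 3 of each of the 4 colours: 4 × 3 = 12.
One more forces 4 of some colour, so 12 + 1 = 13.

13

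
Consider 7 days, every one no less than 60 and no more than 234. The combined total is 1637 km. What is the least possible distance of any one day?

To make one day as small as possible, make the other 6 as large as possible.
The other 6 contribute at most 6 × 234 = 1404, leaving at least 1637 − 1404 = 233.
Since 233 ≥ 60, this is achievable: one at 233 and 6 at 234.

233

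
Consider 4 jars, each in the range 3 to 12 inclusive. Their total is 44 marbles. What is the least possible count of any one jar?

Minimizing one value means maximizing the remaining 3.
The other 3 contribute at most 3 × 12 = 36, leaving at least 44 − 36 = 8.
Since 8 ≥ 3, this is achievable: one at 8 and 3 at 12.

8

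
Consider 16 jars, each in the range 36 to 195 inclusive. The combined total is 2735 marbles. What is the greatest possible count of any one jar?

Maximizing one value means minimizing the remaining 15.
The other 15 contribute at least 15 × 36 = 540, leaving at most 2735 − 540 = 2195.
But each jar is capped at 195, so the maximum is 195.
Achievable: one at 195 and the other 15 totalling 2540, which fits since 15 × 36 ≤ 2540 ≤ 15 × 195.

195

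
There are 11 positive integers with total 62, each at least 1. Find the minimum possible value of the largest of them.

6

The average is 62/11 > 5, so not all 11 can be 5 or less; the largest is ≥ 6.
Achievable: 7 of them at 6 and 4 at 5 total 62.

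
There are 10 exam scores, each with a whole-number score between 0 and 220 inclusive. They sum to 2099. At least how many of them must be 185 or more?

Each value short of 185 is at most 184, costing at least 220 − 184 = 36 against the maximum total of 2200.
We can afford to lose at most 2200 − 2099 = 101, so at most ⌊101/36⌋ = 2 fall short, and at least 8 are ≥ 185.
Exactly 8 works: 8 values at 220 and 2 at 184 total 2128; lower one of the high values by 29 (still ≥ 185) to hit 2099.

8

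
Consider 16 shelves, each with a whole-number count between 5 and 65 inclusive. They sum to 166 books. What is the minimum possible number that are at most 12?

Let j be the number exceeding 12. Then the total is ≥ 13·j + 5·(16 − j) = 80 + 8j.
So 8j ≤ 86 and j ≤ 10; hence at least 16 − 10 = 6 are ≤ 12.
Exactly 6 works: 6 values at 5 and 10 at 13 total 160; raise one of the low values by 6 (still ≤ 12) to hit 166.

6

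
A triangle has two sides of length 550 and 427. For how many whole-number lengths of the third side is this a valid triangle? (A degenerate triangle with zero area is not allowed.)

853

The triangle inequality gives |550 − 427| < c < 550 + 427, i.e. 123 < c < 977.
So c can be any integer from 124 to 976: 853 values.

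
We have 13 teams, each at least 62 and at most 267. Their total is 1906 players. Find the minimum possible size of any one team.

62

Minimizing one value means maximizing the remaining 12.
The other 12 can take up 12 × 267 = 3204 ≥ 1906 − 62, so one team can sit at its floor of 62.
Achievable: one at 62 and the other 12 totalling 1844, which fits since 12 × 62 ≤ 1844 ≤ 12 × 267.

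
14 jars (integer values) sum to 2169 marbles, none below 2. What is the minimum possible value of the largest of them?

The 14 values sum to 2169, so their maximum is at least ⌈2169/14⌉ = 155.
Achievable: 13 of them at 155 and 1 at 154 total 2169.

155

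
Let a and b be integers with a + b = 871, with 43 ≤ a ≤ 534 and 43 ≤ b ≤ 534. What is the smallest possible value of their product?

ab = a(871 − a) is concave in a, so over [337, 534] it is minimized at an endpoint.
At the endpoint a = 337, b = 871 − 337 = 534, so ab = 337 × 534 = 179958.

179958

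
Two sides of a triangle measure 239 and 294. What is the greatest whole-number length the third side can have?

The third side must be less than 239 + 294 = 533.
The largest integer below 533 is 532.

532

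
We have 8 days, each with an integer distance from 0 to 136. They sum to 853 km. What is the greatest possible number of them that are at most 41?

Each value at 41 or below falls at least 136 − 41 = 95 short of the ceiling 136.
The ceiling total is 8 × 136 = 1088, and we need 853, so at most ⌊(1088 − 853)/95⌋ = 2 can be that low.
k = 2 is achieved by 2 values at 41 and 6 at 136, total 898; lower one of the 136's by 45 (still > 41) to reach 853.

2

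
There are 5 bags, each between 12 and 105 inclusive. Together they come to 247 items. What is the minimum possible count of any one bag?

To make one bag as small as possible, make the other 4 as large as possible.
The other 4 can take up 4 × 105 = 420 ≥ 247 − 12, so one bag can sit at its floor of 12.
Achievable: one at 12 and the other 4 totalling 235, which fits since 4 × 12 ≤ 235 ≤ 4 × 105.

12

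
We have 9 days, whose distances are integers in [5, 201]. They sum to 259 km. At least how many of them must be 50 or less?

5

Each value above 50 is at least 51, contributing at least 51 − 5 = 46 above the floor 5.
The sum exceeds the floor total 45 by 214, so at most ⌊214/46⌋ = 4 exceed 50, and at least 5 are ≤ 50.
Exactly 5 works: 5 values at 5 and 4 at 51 total 229; raise one of the low values by 30 (still ≤ 50) to hit 259.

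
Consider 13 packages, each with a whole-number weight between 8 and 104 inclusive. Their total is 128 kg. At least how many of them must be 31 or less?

Let j be the number exceeding 31. Then the total is ≥ 32·j + 8·(13 − j) = 104 + 24j.
So 24j ≤ 24 and j ≤ 1; hence at least 13 − 1 = 12 are ≤ 31.
Exactly 12 works: 12 values at 8 and 1 at 32 total 128.

12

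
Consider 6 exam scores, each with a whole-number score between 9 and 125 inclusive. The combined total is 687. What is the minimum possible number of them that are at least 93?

Suppose at most 6 − j of them reach 93; then j values are ≤ 92 and the rest ≤ 125.
The total is then ≤ 92·j + 125·(6 − j) = 750 − 33j. For this to be ≥ 687 we need j ≤ 1, so at least 6 − 1 = 5 must reach 93.
Exactly 5 works: 5 values at 125 and 1 at 92 total 717; lower one of the high values by 30 (still ≥ 93) to hit 687.

5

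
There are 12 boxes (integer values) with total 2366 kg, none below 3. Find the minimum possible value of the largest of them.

The 12 values sum to 2366, so their maximum is at least ⌈2366/12⌉ = 198.
Achievable: 2 of them at 198 and 10 at 197 total 2366.

198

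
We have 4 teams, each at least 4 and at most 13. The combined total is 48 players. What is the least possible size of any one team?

9

Minimizing one value means maximizing the remaining 3.
The other 3 contribute at most 3 × 13 = 39, leaving at least 48 − 39 = 9.
Since 9 ≥ 4, this is achievable: one at 9 and 3 at 13.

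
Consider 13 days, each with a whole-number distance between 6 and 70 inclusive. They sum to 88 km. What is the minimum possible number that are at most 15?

12

Each value above 15 is at least 16, contributing at least 16 − 6 = 10 above the floor 6.
The sum exceeds the floor total 78 by 10, so at most ⌊10/10⌋ = 1 exceed 15, and at least 12 are ≤ 15.
Exactly 12 works: 12 values at 6 and 1 at 16 total 88.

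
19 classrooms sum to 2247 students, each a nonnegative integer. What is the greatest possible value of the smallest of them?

The 19 values sum to 2247, so their minimum is at most ⌊2247/19⌋ = 118.
Equality holds with 14 values of 118 and 5 values of 119.

118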